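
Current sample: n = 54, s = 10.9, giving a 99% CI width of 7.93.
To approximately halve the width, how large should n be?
n ≈ 216

CI width ∝ 1/√n
To reduce width by factor 2, need √n to grow by 2 → need 2² = 4 times as many samples.

Current: n = 54, width = 7.93
New: n = 216, width ≈ 3.86

Width reduced by factor of 7.93/3.86 = 2.05.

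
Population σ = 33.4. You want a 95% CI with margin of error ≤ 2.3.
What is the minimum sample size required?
n ≥ 811

For margin E ≤ 2.3:
n ≥ (z* · σ / E)²
n ≥ (1.960 · 33.4 / 2.3)²
n ≥ 810.12

Minimum n = 811 (rounding up)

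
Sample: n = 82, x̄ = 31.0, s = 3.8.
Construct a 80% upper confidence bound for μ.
μ ≤ 31.36

Upper bound (one-sided):
t* = 0.846 (one-sided for 80%)
Upper bound = x̄ + t* · s/√n = 31.0 + 0.846 · 3.8/√82 = 31.36

We are 80% confident that μ ≤ 31.36.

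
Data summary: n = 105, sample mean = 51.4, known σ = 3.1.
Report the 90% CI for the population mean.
(50.90, 51.90)

z-interval (σ known):
z* = 1.645 for 90% confidence

Margin of error = z* · σ/√n = 1.645 · 3.1/√105 = 0.50

CI: (51.4 - 0.50, 51.4 + 0.50) = (50.90, 51.90)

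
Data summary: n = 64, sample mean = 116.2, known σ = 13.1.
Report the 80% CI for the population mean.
(114.10, 118.30)

z-interval (σ known):
z* = 1.282 for 80% confidence

Margin of error = z* · σ/√n = 1.282 · 13.1/√64 = 2.10

CI: (116.2 - 2.10, 116.2 + 2.10) = (114.10, 118.30)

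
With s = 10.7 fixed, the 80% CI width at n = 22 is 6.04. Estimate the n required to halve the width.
n ≈ 88

CI width ∝ 1/√n
To reduce width by factor 2, need √n to grow by 2 → need 2² = 4 times as many samples.

Current: n = 22, width = 6.04
New: n = 88, width ≈ 2.95

Width reduced by factor of 6.04/2.95 = 2.05.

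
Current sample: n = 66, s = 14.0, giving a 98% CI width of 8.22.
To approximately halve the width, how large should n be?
n ≈ 264

CI width ∝ 1/√n
To reduce width by factor 2, need √n to grow by 2 → need 2² = 4 times as many samples.

Current: n = 66, width = 8.22
New: n = 264, width ≈ 4.03

Width reduced by factor of 8.22/4.03 = 2.04.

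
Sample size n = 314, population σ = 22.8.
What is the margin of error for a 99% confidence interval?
Margin of error = 3.31

Margin of error = z* · σ/√n
= 2.576 · 22.8/√314
= 2.576 · 22.8/17.7200
= 3.31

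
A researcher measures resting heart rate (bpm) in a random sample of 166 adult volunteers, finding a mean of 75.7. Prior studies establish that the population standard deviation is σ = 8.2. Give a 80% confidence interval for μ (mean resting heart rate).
(74.88, 76.52)

z-interval (σ known):
z* = 1.282 for 80% confidence

Margin of error = z* · σ/√n = 1.282 · 8.2/√166 = 0.82

CI: (75.7 - 0.82, 75.7 + 0.82) = (74.88, 76.52)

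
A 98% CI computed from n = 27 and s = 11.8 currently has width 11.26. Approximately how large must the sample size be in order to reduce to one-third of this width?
n ≈ 243

CI width ∝ 1/√n
To reduce width by factor 3, need √n to grow by 3 → need 3² = 9 times as many samples.

Current: n = 27, width = 11.26
New: n = 243, width ≈ 3.55

Width reduced by factor of 11.26/3.55 = 3.17.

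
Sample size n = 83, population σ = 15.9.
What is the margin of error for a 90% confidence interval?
Margin of error = 2.87

Margin of error = z* · σ/√n
= 1.645 · 15.9/√83
= 1.645 · 15.9/9.1104
= 2.87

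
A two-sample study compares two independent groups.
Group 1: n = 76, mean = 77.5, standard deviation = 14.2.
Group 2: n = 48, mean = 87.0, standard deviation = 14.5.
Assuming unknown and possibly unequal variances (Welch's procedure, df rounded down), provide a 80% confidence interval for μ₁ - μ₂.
(-12.92, -6.08)

Difference: x̄₁ - x̄₂ = -9.50
SE = √(s₁²/n₁ + s₂²/n₂) = √(14.2²/76 + 14.5²/48) = 2.6520
df = 98.53 → 98 (Welch–Satterthwaite, rounded down)
t* = 1.290

CI: -9.50 ± 1.290 · 2.6520 = -9.50 ± 3.42 = (-12.92, -6.08)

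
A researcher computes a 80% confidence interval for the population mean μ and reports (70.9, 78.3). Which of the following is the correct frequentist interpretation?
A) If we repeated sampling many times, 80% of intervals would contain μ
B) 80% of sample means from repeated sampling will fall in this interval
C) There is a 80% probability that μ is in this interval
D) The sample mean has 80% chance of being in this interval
A

A) Correct — this is the frequentist long-run coverage interpretation.
B) Wrong — coverage applies to intervals containing μ, not to future x̄ values.
C) Wrong — μ is fixed; the randomness lives in the interval, not in μ.
D) Wrong — x̄ is observed and sits in the interval by construction.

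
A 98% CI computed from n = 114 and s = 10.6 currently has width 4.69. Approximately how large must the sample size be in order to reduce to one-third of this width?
n ≈ 1026

CI width ∝ 1/√n
To reduce width by factor 3, need √n to grow by 3 → need 3² = 9 times as many samples.

Current: n = 114, width = 4.69
New: n = 1026, width ≈ 1.54

Width reduced by factor of 4.69/1.54 = 3.05.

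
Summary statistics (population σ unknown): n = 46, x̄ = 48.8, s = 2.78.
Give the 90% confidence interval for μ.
(48.11, 49.49)

t-interval (σ unknown):
df = n - 1 = 45
t* = 1.679 for 90% confidence

Margin of error = t* · s/√n = 1.679 · 2.78/√46 = 0.69

CI: (48.11, 49.49)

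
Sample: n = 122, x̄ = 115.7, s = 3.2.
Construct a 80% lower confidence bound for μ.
μ ≥ 115.46

Lower bound (one-sided):
t* = 0.845 (one-sided for 80%)
Lower bound = x̄ - t* · s/√n = 115.7 - 0.845 · 3.2/√122 = 115.46

We are 80% confident that μ ≥ 115.46.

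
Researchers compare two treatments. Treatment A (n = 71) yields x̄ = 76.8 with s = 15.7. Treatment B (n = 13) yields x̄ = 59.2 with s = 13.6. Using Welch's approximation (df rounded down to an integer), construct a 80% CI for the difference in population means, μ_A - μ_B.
(12.00, 23.20)

Difference: x̄₁ - x̄₂ = 17.60
SE = √(s₁²/n₁ + s₂²/n₂) = √(15.7²/71 + 13.6²/13) = 4.2071
df = 18.38 → 18 (Welch–Satterthwaite, rounded down)
t* = 1.330

CI: 17.60 ± 1.330 · 4.2071 = 17.60 ± 5.60 = (12.00, 23.20)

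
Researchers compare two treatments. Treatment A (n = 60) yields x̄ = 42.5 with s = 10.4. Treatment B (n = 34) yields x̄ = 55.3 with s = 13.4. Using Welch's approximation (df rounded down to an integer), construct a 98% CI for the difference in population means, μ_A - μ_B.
(-19.18, -6.42)

Difference: x̄₁ - x̄₂ = -12.80
SE = √(s₁²/n₁ + s₂²/n₂) = √(10.4²/60 + 13.4²/34) = 2.6615
df = 55.74 → 55 (Welch–Satterthwaite, rounded down)
t* = 2.396

CI: -12.80 ± 2.396 · 2.6615 = -12.80 ± 6.38 = (-19.18, -6.42)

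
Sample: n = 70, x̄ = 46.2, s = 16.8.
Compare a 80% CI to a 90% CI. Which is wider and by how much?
90% CI is wider by 1.49

df = 69
80% CI: t* = 1.294, (43.60, 48.80), width = 2 · t* · s/√n = 5.20
90% CI: t* = 1.667, (42.85, 49.55), width = 2 · t* · s/√n = 6.69

The 90% CI is wider by 6.69 - 5.20 = 1.49.
Higher confidence requires a wider interval.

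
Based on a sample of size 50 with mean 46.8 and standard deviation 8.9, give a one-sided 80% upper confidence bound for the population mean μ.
μ ≤ 47.87

Upper bound (one-sided):
t* = 0.849 (one-sided for 80%)
Upper bound = x̄ + t* · s/√n = 46.8 + 0.849 · 8.9/√50 = 47.87

We are 80% confident that μ ≤ 47.87.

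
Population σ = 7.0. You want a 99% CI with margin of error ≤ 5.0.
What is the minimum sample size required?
n ≥ 14

For margin E ≤ 5.0:
n ≥ (z* · σ / E)²
n ≥ (2.576 · 7.0 / 5.0)²
n ≥ 13.01

Minimum n = 14 (rounding up)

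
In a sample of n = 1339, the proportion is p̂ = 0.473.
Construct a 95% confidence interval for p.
(0.446, 0.500)

Proportion CI:
SE = √(p̂(1-p̂)/n) = √(0.473 · 0.527 / 1339) = 0.01364

z* = 1.960
Margin = z* · SE = 1.960 · 0.01364 = 0.0267

CI: 0.473 ± 0.0267 = (0.446, 0.500)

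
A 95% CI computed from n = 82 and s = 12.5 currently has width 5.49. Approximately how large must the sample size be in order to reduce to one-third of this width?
n ≈ 738

CI width ∝ 1/√n
To reduce width by factor 3, need √n to grow by 3 → need 3² = 9 times as many samples.

Current: n = 82, width = 5.49
New: n = 738, width ≈ 1.81

Width reduced by factor of 5.49/1.81 = 3.03.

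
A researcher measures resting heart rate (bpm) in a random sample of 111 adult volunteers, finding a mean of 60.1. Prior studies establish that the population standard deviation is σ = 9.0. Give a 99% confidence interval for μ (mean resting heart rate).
(57.90, 62.30)

z-interval (σ known):
z* = 2.576 for 99% confidence

Margin of error = z* · σ/√n = 2.576 · 9.0/√111 = 2.20

CI: (60.1 - 2.20, 60.1 + 2.20) = (57.90, 62.30)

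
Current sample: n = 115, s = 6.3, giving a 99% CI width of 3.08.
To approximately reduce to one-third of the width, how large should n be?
n ≈ 1035

CI width ∝ 1/√n
To reduce width by factor 3, need √n to grow by 3 → need 3² = 9 times as many samples.

Current: n = 115, width = 3.08
New: n = 1035, width ≈ 1.01

Width reduced by factor of 3.08/1.01 = 3.05.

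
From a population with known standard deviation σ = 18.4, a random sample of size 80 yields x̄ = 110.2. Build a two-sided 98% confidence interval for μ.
(105.41, 114.99)

z-interval (σ known):
z* = 2.326 for 98% confidence

Margin of error = z* · σ/√n = 2.326 · 18.4/√80 = 4.79

CI: (110.2 - 4.79, 110.2 + 4.79) = (105.41, 114.99)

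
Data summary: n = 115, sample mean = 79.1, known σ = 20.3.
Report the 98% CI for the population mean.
(74.70, 83.50)

z-interval (σ known):
z* = 2.326 for 98% confidence

Margin of error = z* · σ/√n = 2.326 · 20.3/√115 = 4.40

CI: (79.1 - 4.40, 79.1 + 4.40) = (74.70, 83.50)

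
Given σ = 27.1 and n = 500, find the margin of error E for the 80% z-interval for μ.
Margin of error = 1.55

Margin of error = z* · σ/√n
= 1.282 · 27.1/√500
= 1.282 · 27.1/22.3607
= 1.55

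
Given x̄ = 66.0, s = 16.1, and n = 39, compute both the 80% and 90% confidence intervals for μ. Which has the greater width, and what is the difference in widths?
90% CI is wider by 1.97

df = 38
80% CI: t* = 1.304, (62.64, 69.36), width = 2 · t* · s/√n = 6.72
90% CI: t* = 1.686, (61.65, 70.35), width = 2 · t* · s/√n = 8.69

The 90% CI is wider by 8.69 - 6.72 = 1.97.
Higher confidence requires a wider interval.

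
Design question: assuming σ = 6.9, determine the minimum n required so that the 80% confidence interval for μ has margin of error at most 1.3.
n ≥ 47

For margin E ≤ 1.3:
n ≥ (z* · σ / E)²
n ≥ (1.282 · 6.9 / 1.3)²
n ≥ 46.30

Minimum n = 47 (rounding up)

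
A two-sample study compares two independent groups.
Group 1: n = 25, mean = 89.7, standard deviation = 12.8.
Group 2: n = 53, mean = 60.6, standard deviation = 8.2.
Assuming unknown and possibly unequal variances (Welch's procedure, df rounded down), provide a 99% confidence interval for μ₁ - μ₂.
(21.46, 36.74)

Difference: x̄₁ - x̄₂ = 29.10
SE = √(s₁²/n₁ + s₂²/n₂) = √(12.8²/25 + 8.2²/53) = 2.7968
df = 33.61 → 33 (Welch–Satterthwaite, rounded down)
t* = 2.733

CI: 29.10 ± 2.733 · 2.7968 = 29.10 ± 7.64 = (21.46, 36.74)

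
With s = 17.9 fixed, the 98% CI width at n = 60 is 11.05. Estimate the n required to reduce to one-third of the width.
n ≈ 540

CI width ∝ 1/√n
To reduce width by factor 3, need √n to grow by 3 → need 3² = 9 times as many samples.

Current: n = 60, width = 11.05
New: n = 540, width ≈ 3.59

Width reduced by factor of 11.05/3.59 = 3.08.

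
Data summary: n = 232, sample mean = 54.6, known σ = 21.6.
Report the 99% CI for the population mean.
(50.95, 58.25)

z-interval (σ known):
z* = 2.576 for 99% confidence

Margin of error = z* · σ/√n = 2.576 · 21.6/√232 = 3.65

CI: (54.6 - 3.65, 54.6 + 3.65) = (50.95, 58.25)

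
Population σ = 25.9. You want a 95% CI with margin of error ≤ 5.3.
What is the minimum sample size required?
n ≥ 92

For margin E ≤ 5.3:
n ≥ (z* · σ / E)²
n ≥ (1.960 · 25.9 / 5.3)²
n ≥ 91.74

Minimum n = 92 (rounding up)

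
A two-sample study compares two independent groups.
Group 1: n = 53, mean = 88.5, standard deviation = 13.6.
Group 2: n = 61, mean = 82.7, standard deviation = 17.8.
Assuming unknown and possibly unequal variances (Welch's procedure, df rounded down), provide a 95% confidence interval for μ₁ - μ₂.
(-0.04, 11.64)

Difference: x̄₁ - x̄₂ = 5.80
SE = √(s₁²/n₁ + s₂²/n₂) = √(13.6²/53 + 17.8²/61) = 2.9468
df = 110.27 → 110 (Welch–Satterthwaite, rounded down)
t* = 1.982

CI: 5.80 ± 1.982 · 2.9468 = 5.80 ± 5.84 = (-0.04, 11.64)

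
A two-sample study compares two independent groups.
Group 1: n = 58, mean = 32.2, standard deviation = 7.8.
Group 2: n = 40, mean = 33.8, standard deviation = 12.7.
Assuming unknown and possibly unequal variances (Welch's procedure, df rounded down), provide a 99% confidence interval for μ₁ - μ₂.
(-7.60, 4.40)

Difference: x̄₁ - x̄₂ = -1.60
SE = √(s₁²/n₁ + s₂²/n₂) = √(7.8²/58 + 12.7²/40) = 2.2542
df = 59.19 → 59 (Welch–Satterthwaite, rounded down)
t* = 2.662

CI: -1.60 ± 2.662 · 2.2542 = -1.60 ± 6.00 = (-7.60, 4.40)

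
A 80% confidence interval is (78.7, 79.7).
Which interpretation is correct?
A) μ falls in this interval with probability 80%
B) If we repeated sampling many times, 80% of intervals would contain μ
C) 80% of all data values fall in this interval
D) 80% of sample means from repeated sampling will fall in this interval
B

A) Wrong — μ is fixed; the randomness lives in the interval, not in μ.
B) Correct — this is the frequentist long-run coverage interpretation.
C) Wrong — a CI is about the parameter μ, not individual data values.
D) Wrong — coverage applies to intervals containing μ, not to future x̄ values.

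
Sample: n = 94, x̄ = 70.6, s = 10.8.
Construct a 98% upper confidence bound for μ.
μ ≤ 72.92

Upper bound (one-sided):
t* = 2.083 (one-sided for 98%)
Upper bound = x̄ + t* · s/√n = 70.6 + 2.083 · 10.8/√94 = 72.92

We are 98% confident that μ ≤ 72.92.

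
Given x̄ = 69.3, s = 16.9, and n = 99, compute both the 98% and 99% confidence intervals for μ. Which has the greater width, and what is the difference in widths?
99% CI is wider by 0.89

df = 98
98% CI: t* = 2.365, (65.28, 73.32), width = 2 · t* · s/√n = 8.03
99% CI: t* = 2.627, (64.84, 73.76), width = 2 · t* · s/√n = 8.92

The 99% CI is wider by 8.92 - 8.03 = 0.89.
Higher confidence requires a wider interval.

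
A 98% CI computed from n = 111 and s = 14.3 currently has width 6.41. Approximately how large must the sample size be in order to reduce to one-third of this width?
n ≈ 999

CI width ∝ 1/√n
To reduce width by factor 3, need √n to grow by 3 → need 3² = 9 times as many samples.

Current: n = 111, width = 6.41
New: n = 999, width ≈ 2.11

Width reduced by factor of 6.41/2.11 = 3.04.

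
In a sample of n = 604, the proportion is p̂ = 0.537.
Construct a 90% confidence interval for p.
(0.504, 0.570)

Proportion CI:
SE = √(p̂(1-p̂)/n) = √(0.537 · 0.463 / 604) = 0.02029

z* = 1.645
Margin = z* · SE = 1.645 · 0.02029 = 0.0334

CI: 0.537 ± 0.0334 = (0.504, 0.570)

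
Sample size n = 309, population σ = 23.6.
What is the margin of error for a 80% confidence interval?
Margin of error = 1.72

Margin of error = z* · σ/√n
= 1.282 · 23.6/√309
= 1.282 · 23.6/17.5784
= 1.72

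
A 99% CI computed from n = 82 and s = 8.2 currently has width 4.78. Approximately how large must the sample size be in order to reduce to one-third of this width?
n ≈ 738

CI width ∝ 1/√n
To reduce width by factor 3, need √n to grow by 3 → need 3² = 9 times as many samples.

Current: n = 82, width = 4.78
New: n = 738, width ≈ 1.56

Width reduced by factor of 4.78/1.56 = 3.06.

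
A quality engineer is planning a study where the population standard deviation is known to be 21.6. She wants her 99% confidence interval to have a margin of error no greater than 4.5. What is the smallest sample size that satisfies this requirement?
n ≥ 153

For margin E ≤ 4.5:
n ≥ (z* · σ / E)²
n ≥ (2.576 · 21.6 / 4.5)²
n ≥ 152.89

Minimum n = 153 (rounding up)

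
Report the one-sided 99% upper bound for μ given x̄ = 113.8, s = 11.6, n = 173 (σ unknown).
μ ≤ 115.87

Upper bound (one-sided):
t* = 2.348 (one-sided for 99%)
Upper bound = x̄ + t* · s/√n = 113.8 + 2.348 · 11.6/√173 = 115.87

We are 99% confident that μ ≤ 115.87.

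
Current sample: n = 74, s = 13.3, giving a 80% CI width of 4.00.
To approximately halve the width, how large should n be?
n ≈ 296

CI width ∝ 1/√n
To reduce width by factor 2, need √n to grow by 2 → need 2² = 4 times as many samples.

Current: n = 74, width = 4.00
New: n = 296, width ≈ 1.99

Width reduced by factor of 4.00/1.99 = 2.01.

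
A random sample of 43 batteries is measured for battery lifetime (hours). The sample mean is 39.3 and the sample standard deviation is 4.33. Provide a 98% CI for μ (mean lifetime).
(37.70, 40.90)

t-interval (σ unknown):
df = n - 1 = 42
t* = 2.418 for 98% confidence

Margin of error = t* · s/√n = 2.418 · 4.33/√43 = 1.60

CI: (37.70, 40.90)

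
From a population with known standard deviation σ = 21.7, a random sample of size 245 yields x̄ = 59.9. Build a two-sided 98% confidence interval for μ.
(56.68, 63.12)

z-interval (σ known):
z* = 2.326 for 98% confidence

Margin of error = z* · σ/√n = 2.326 · 21.7/√245 = 3.22

CI: (59.9 - 3.22, 59.9 + 3.22) = (56.68, 63.12)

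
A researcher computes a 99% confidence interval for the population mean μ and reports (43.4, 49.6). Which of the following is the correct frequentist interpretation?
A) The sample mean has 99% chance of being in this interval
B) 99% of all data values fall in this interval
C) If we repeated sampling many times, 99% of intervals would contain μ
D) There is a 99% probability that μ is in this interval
C

A) Wrong — x̄ is observed and sits in the interval by construction.
B) Wrong — a CI is about the parameter μ, not individual data values.
C) Correct — this is the frequentist long-run coverage interpretation.
D) Wrong — μ is fixed; the randomness lives in the interval, not in μ.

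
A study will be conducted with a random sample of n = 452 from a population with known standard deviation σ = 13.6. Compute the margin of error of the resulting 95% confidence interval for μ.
Margin of error = 1.25

Margin of error = z* · σ/√n
= 1.960 · 13.6/√452
= 1.960 · 13.6/21.2603
= 1.25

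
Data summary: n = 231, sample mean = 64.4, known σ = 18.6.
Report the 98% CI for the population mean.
(61.55, 67.25)

z-interval (σ known):
z* = 2.326 for 98% confidence

Margin of error = z* · σ/√n = 2.326 · 18.6/√231 = 2.85

CI: (64.4 - 2.85, 64.4 + 2.85) = (61.55, 67.25)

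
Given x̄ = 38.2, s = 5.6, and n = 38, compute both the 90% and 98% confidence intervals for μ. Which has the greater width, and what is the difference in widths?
98% CI is wider by 1.35

df = 37
90% CI: t* = 1.687, (36.67, 39.73), width = 2 · t* · s/√n = 3.07
98% CI: t* = 2.431, (35.99, 40.41), width = 2 · t* · s/√n = 4.42

The 98% CI is wider by 4.42 - 3.07 = 1.35.
Higher confidence requires a wider interval.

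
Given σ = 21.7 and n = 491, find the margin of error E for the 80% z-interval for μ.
Margin of error = 1.26

Margin of error = z* · σ/√n
= 1.282 · 21.7/√491
= 1.282 · 21.7/22.1585
= 1.26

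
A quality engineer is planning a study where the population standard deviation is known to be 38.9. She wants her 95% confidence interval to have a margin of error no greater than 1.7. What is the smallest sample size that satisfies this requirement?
n ≥ 2012

For margin E ≤ 1.7:
n ≥ (z* · σ / E)²
n ≥ (1.960 · 38.9 / 1.7)²
n ≥ 2011.47

Minimum n = 2012 (rounding up)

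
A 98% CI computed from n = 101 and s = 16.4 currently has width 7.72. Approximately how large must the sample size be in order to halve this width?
n ≈ 404

CI width ∝ 1/√n
To reduce width by factor 2, need √n to grow by 2 → need 2² = 4 times as many samples.

Current: n = 101, width = 7.72
New: n = 404, width ≈ 3.81

Width reduced by factor of 7.72/3.81 = 2.03.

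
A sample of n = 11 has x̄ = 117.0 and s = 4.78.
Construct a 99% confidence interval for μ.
(112.43, 121.57)

t-interval (σ unknown):
df = n - 1 = 10
t* = 3.169 for 99% confidence

Margin of error = t* · s/√n = 3.169 · 4.78/√11 = 4.57

CI: (112.43, 121.57)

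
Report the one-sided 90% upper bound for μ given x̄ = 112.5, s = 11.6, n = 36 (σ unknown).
μ ≤ 115.02

Upper bound (one-sided):
t* = 1.306 (one-sided for 90%)
Upper bound = x̄ + t* · s/√n = 112.5 + 1.306 · 11.6/√36 = 115.02

We are 90% confident that μ ≤ 115.02.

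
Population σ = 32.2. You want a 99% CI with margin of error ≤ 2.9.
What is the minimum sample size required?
n ≥ 819

For margin E ≤ 2.9:
n ≥ (z* · σ / E)²
n ≥ (2.576 · 32.2 / 2.9)²
n ≥ 818.10

Minimum n = 819 (rounding up)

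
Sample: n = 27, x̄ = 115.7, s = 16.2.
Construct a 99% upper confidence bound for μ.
μ ≤ 123.43

Upper bound (one-sided):
t* = 2.479 (one-sided for 99%)
Upper bound = x̄ + t* · s/√n = 115.7 + 2.479 · 16.2/√27 = 123.43

We are 99% confident that μ ≤ 123.43.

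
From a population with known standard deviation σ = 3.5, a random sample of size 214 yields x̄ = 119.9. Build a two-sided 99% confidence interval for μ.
(119.28, 120.52)

z-interval (σ known):
z* = 2.576 for 99% confidence

Margin of error = z* · σ/√n = 2.576 · 3.5/√214 = 0.62

CI: (119.9 - 0.62, 119.9 + 0.62) = (119.28, 120.52)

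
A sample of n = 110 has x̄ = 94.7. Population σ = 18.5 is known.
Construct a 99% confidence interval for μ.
(90.16, 99.24)

z-interval (σ known):
z* = 2.576 for 99% confidence

Margin of error = z* · σ/√n = 2.576 · 18.5/√110 = 4.54

CI: (94.7 - 4.54, 94.7 + 4.54) = (90.16, 99.24)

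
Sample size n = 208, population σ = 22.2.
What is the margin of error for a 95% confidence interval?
Margin of error = 3.02

Margin of error = z* · σ/√n
= 1.960 · 22.2/√208
= 1.960 · 22.2/14.4222
= 3.02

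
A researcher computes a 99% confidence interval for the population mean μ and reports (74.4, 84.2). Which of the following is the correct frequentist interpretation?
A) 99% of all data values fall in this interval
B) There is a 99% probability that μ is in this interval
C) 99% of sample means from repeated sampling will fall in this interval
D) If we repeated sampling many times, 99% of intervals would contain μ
D

A) Wrong — a CI is about the parameter μ, not individual data values.
B) Wrong — μ is fixed; the randomness lives in the interval, not in μ.
C) Wrong — coverage applies to intervals containing μ, not to future x̄ values.
D) Correct — this is the frequentist long-run coverage interpretation.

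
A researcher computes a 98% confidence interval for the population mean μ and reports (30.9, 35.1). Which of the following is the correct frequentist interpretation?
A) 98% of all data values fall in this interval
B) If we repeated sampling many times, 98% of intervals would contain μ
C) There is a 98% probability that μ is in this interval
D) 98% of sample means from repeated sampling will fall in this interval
B

A) Wrong — a CI is about the parameter μ, not individual data values.
B) Correct — this is the frequentist long-run coverage interpretation.
C) Wrong — μ is fixed; the randomness lives in the interval, not in μ.
D) Wrong — coverage applies to intervals containing μ, not to future x̄ values.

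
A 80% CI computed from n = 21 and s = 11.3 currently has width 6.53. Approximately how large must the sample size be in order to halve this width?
n ≈ 84

CI width ∝ 1/√n
To reduce width by factor 2, need √n to grow by 2 → need 2² = 4 times as many samples.

Current: n = 21, width = 6.53
New: n = 84, width ≈ 3.19

Width reduced by factor of 6.53/3.19 = 2.05.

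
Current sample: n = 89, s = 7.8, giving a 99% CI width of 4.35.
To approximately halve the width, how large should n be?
n ≈ 356

CI width ∝ 1/√n
To reduce width by factor 2, need √n to grow by 2 → need 2² = 4 times as many samples.

Current: n = 89, width = 4.35
New: n = 356, width ≈ 2.14

Width reduced by factor of 4.35/2.14 = 2.03.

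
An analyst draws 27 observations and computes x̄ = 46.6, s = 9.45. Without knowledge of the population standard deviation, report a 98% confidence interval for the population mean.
(42.09, 51.11)

t-interval (σ unknown):
df = n - 1 = 26
t* = 2.479 for 98% confidence

Margin of error = t* · s/√n = 2.479 · 9.45/√27 = 4.51

CI: (42.09, 51.11)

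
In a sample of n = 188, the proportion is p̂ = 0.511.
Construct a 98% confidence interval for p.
(0.426, 0.596)

Proportion CI:
SE = √(p̂(1-p̂)/n) = √(0.511 · 0.489 / 188) = 0.03646

z* = 2.326
Margin = z* · SE = 2.326 · 0.03646 = 0.0848

CI: 0.511 ± 0.0848 = (0.426, 0.596)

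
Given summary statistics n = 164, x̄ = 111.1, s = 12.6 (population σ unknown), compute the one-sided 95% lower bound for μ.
μ ≥ 109.47

Lower bound (one-sided):
t* = 1.654 (one-sided for 95%)
Lower bound = x̄ - t* · s/√n = 111.1 - 1.654 · 12.6/√164 = 109.47

We are 95% confident that μ ≥ 109.47.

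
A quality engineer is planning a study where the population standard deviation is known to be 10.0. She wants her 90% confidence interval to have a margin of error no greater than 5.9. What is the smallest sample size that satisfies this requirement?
n ≥ 8

For margin E ≤ 5.9:
n ≥ (z* · σ / E)²
n ≥ (1.645 · 10.0 / 5.9)²
n ≥ 7.77

Minimum n = 8 (rounding up)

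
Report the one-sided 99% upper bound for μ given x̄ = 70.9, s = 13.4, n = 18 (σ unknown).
μ ≤ 79.01

Upper bound (one-sided):
t* = 2.567 (one-sided for 99%)
Upper bound = x̄ + t* · s/√n = 70.9 + 2.567 · 13.4/√18 = 79.01

We are 99% confident that μ ≤ 79.01.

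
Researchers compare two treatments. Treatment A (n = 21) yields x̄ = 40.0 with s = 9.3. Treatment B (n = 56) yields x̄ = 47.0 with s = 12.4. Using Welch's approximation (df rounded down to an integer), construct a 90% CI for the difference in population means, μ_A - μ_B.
(-11.40, -2.60)

Difference: x̄₁ - x̄₂ = -7.00
SE = √(s₁²/n₁ + s₂²/n₂) = √(9.3²/21 + 12.4²/56) = 2.6200
df = 47.83 → 47 (Welch–Satterthwaite, rounded down)
t* = 1.678

CI: -7.00 ± 1.678 · 2.6200 = -7.00 ± 4.40 = (-11.40, -2.60)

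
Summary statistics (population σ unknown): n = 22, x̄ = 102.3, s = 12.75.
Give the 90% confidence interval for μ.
(97.62, 106.98)

t-interval (σ unknown):
df = n - 1 = 21
t* = 1.721 for 90% confidence

Margin of error = t* · s/√n = 1.721 · 12.75/√22 = 4.68

CI: (97.62, 106.98)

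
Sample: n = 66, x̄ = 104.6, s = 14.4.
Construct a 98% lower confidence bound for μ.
μ ≥ 100.88

Lower bound (one-sided):
t* = 2.096 (one-sided for 98%)
Lower bound = x̄ - t* · s/√n = 104.6 - 2.096 · 14.4/√66 = 100.88

We are 98% confident that μ ≥ 100.88.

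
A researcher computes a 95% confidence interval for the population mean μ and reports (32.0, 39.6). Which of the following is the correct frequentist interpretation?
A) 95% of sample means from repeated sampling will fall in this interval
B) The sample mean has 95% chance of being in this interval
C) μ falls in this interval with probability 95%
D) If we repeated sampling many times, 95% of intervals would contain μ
D

A) Wrong — coverage applies to intervals containing μ, not to future x̄ values.
B) Wrong — x̄ is observed and sits in the interval by construction.
C) Wrong — μ is fixed; the randomness lives in the interval, not in μ.
D) Correct — this is the frequentist long-run coverage interpretation.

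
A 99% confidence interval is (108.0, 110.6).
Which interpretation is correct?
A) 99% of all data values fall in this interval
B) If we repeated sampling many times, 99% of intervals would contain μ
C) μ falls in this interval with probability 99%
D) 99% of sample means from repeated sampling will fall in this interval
B

A) Wrong — a CI is about the parameter μ, not individual data values.
B) Correct — this is the frequentist long-run coverage interpretation.
C) Wrong — μ is fixed; the randomness lives in the interval, not in μ.
D) Wrong — coverage applies to intervals containing μ, not to future x̄ values.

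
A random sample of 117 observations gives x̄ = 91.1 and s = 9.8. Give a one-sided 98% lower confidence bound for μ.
μ ≥ 89.22

Lower bound (one-sided):
t* = 2.077 (one-sided for 98%)
Lower bound = x̄ - t* · s/√n = 91.1 - 2.077 · 9.8/√117 = 89.22

We are 98% confident that μ ≥ 89.22.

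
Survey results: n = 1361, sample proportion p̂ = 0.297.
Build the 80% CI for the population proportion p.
(0.281, 0.313)

Proportion CI:
SE = √(p̂(1-p̂)/n) = √(0.297 · 0.703 / 1361) = 0.01239

z* = 1.282
Margin = z* · SE = 1.282 · 0.01239 = 0.0159

CI: 0.297 ± 0.0159 = (0.281, 0.313)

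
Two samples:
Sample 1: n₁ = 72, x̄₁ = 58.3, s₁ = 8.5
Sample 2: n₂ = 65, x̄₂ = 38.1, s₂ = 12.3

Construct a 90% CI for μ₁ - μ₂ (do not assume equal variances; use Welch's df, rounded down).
(17.17, 23.23)

Difference: x̄₁ - x̄₂ = 20.20
SE = √(s₁²/n₁ + s₂²/n₂) = √(8.5²/72 + 12.3²/65) = 1.8251
df = 112.27 → 112 (Welch–Satterthwaite, rounded down)
t* = 1.659

CI: 20.20 ± 1.659 · 1.8251 = 20.20 ± 3.03 = (17.17, 23.23)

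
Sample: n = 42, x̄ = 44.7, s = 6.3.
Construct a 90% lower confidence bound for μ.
μ ≥ 43.43

Lower bound (one-sided):
t* = 1.303 (one-sided for 90%)
Lower bound = x̄ - t* · s/√n = 44.7 - 1.303 · 6.3/√42 = 43.43

We are 90% confident that μ ≥ 43.43.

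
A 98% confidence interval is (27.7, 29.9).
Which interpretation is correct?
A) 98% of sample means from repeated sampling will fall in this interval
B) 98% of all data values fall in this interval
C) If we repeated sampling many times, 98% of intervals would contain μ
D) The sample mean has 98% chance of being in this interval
C

A) Wrong — coverage applies to intervals containing μ, not to future x̄ values.
B) Wrong — a CI is about the parameter μ, not individual data values.
C) Correct — this is the frequentist long-run coverage interpretation.
D) Wrong — x̄ is observed and sits in the interval by construction.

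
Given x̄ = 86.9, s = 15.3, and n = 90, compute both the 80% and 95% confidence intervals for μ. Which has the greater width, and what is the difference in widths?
95% CI is wider by 2.25

df = 89
80% CI: t* = 1.291, (84.82, 88.98), width = 2 · t* · s/√n = 4.16
95% CI: t* = 1.987, (83.70, 90.10), width = 2 · t* · s/√n = 6.41

The 95% CI is wider by 6.41 - 4.16 = 2.25.
Higher confidence requires a wider interval.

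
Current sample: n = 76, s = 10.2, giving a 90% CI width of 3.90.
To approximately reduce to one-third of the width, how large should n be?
n ≈ 684

CI width ∝ 1/√n
To reduce width by factor 3, need √n to grow by 3 → need 3² = 9 times as many samples.

Current: n = 76, width = 3.90
New: n = 684, width ≈ 1.28

Width reduced by factor of 3.90/1.28 = 3.05.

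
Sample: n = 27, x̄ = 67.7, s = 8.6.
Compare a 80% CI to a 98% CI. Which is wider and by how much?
98% CI is wider by 3.86

df = 26
80% CI: t* = 1.315, (65.52, 69.88), width = 2 · t* · s/√n = 4.35
98% CI: t* = 2.479, (63.60, 71.80), width = 2 · t* · s/√n = 8.21

The 98% CI is wider by 8.21 - 4.35 = 3.86.
Higher confidence requires a wider interval.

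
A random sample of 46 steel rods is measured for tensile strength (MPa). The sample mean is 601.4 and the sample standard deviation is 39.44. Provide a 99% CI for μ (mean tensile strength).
(585.76, 617.04)

t-interval (σ unknown):
df = n - 1 = 45
t* = 2.690 for 99% confidence

Margin of error = t* · s/√n = 2.690 · 39.44/√46 = 15.64

CI: (585.76, 617.04)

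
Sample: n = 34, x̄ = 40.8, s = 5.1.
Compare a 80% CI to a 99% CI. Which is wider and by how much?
99% CI is wider by 2.49

df = 33
80% CI: t* = 1.308, (39.66, 41.94), width = 2 · t* · s/√n = 2.29
99% CI: t* = 2.733, (38.41, 43.19), width = 2 · t* · s/√n = 4.78

The 99% CI is wider by 4.78 - 2.29 = 2.49.
Higher confidence requires a wider interval.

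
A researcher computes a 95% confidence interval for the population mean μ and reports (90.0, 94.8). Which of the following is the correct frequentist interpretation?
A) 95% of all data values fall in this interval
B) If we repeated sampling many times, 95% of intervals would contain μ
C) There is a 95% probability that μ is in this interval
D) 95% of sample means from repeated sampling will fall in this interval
B

A) Wrong — a CI is about the parameter μ, not individual data values.
B) Correct — this is the frequentist long-run coverage interpretation.
C) Wrong — μ is fixed; the randomness lives in the interval, not in μ.
D) Wrong — coverage applies to intervals containing μ, not to future x̄ values.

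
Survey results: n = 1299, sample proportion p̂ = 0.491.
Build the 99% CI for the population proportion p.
(0.455, 0.527)

Proportion CI:
SE = √(p̂(1-p̂)/n) = √(0.491 · 0.509 / 1299) = 0.01387

z* = 2.576
Margin = z* · SE = 2.576 · 0.01387 = 0.0357

CI: 0.491 ± 0.0357 = (0.455, 0.527)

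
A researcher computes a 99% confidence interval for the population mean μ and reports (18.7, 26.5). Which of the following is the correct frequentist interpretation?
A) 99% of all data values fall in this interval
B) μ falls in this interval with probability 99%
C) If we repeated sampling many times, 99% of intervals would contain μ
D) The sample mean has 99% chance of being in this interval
C

A) Wrong — a CI is about the parameter μ, not individual data values.
B) Wrong — μ is fixed; the randomness lives in the interval, not in μ.
C) Correct — this is the frequentist long-run coverage interpretation.
D) Wrong — x̄ is observed and sits in the interval by construction.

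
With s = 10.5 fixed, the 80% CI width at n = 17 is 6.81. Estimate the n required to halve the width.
n ≈ 68

CI width ∝ 1/√n
To reduce width by factor 2, need √n to grow by 2 → need 2² = 4 times as many samples.

Current: n = 17, width = 6.81
New: n = 68, width ≈ 3.30

Width reduced by factor of 6.81/3.30 = 2.06.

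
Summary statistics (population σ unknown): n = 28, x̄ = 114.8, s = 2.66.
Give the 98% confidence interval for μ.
(113.56, 116.04)

t-interval (σ unknown):
df = n - 1 = 27
t* = 2.473 for 98% confidence

Margin of error = t* · s/√n = 2.473 · 2.66/√28 = 1.24

CI: (113.56, 116.04)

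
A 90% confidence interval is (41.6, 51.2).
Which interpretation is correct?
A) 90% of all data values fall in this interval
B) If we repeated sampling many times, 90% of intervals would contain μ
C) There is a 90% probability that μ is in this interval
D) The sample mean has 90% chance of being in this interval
B

A) Wrong — a CI is about the parameter μ, not individual data values.
B) Correct — this is the frequentist long-run coverage interpretation.
C) Wrong — μ is fixed; the randomness lives in the interval, not in μ.
D) Wrong — x̄ is observed and sits in the interval by construction.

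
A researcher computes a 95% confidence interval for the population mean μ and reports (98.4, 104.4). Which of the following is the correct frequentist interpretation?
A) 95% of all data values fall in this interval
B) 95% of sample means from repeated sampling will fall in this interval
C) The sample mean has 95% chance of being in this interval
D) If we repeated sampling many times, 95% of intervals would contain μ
D

A) Wrong — a CI is about the parameter μ, not individual data values.
B) Wrong — coverage applies to intervals containing μ, not to future x̄ values.
C) Wrong — x̄ is observed and sits in the interval by construction.
D) Correct — this is the frequentist long-run coverage interpretation.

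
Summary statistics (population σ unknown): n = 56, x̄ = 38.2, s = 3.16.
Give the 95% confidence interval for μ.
(37.35, 39.05)

t-interval (σ unknown):
df = n - 1 = 55
t* = 2.004 for 95% confidence

Margin of error = t* · s/√n = 2.004 · 3.16/√56 = 0.85

CI: (37.35, 39.05)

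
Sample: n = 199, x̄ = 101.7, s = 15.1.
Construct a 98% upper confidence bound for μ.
μ ≤ 103.91

Upper bound (one-sided):
t* = 2.067 (one-sided for 98%)
Upper bound = x̄ + t* · s/√n = 101.7 + 2.067 · 15.1/√199 = 103.91

We are 98% confident that μ ≤ 103.91.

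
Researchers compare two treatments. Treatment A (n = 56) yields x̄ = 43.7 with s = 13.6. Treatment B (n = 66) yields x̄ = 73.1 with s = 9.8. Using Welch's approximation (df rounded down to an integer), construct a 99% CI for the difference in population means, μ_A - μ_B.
(-35.13, -23.67)

Difference: x̄₁ - x̄₂ = -29.40
SE = √(s₁²/n₁ + s₂²/n₂) = √(13.6²/56 + 9.8²/66) = 2.1813
df = 98.04 → 98 (Welch–Satterthwaite, rounded down)
t* = 2.627

CI: -29.40 ± 2.627 · 2.1813 = -29.40 ± 5.73 = (-35.13, -23.67)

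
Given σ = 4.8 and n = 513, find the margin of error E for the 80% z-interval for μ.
Margin of error = 0.27

Margin of error = z* · σ/√n
= 1.282 · 4.8/√513
= 1.282 · 4.8/22.6495
= 0.27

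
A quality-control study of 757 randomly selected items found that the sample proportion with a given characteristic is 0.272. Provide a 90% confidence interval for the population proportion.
(0.245, 0.299)

Proportion CI:
SE = √(p̂(1-p̂)/n) = √(0.272 · 0.728 / 757) = 0.01617

z* = 1.645
Margin = z* · SE = 1.645 · 0.01617 = 0.0266

CI: 0.272 ± 0.0266 = (0.245, 0.299)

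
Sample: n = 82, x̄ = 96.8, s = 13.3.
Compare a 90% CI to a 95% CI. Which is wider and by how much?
95% CI is wider by 0.96

df = 81
90% CI: t* = 1.664, (94.36, 99.24), width = 2 · t* · s/√n = 4.89
95% CI: t* = 1.990, (93.88, 99.72), width = 2 · t* · s/√n = 5.85

The 95% CI is wider by 5.85 - 4.89 = 0.96.
Higher confidence requires a wider interval.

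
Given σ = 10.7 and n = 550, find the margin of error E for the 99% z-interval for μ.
Margin of error = 1.18

Margin of error = z* · σ/√n
= 2.576 · 10.7/√550
= 2.576 · 10.7/23.4521
= 1.18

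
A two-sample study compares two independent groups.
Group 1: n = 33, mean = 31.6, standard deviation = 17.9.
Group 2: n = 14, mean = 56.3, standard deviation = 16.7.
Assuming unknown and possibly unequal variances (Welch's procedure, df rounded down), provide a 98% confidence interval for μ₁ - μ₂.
(-38.19, -11.21)

Difference: x̄₁ - x̄₂ = -24.70
SE = √(s₁²/n₁ + s₂²/n₂) = √(17.9²/33 + 16.7²/14) = 5.4434
df = 26.23 → 26 (Welch–Satterthwaite, rounded down)
t* = 2.479

CI: -24.70 ± 2.479 · 5.4434 = -24.70 ± 13.49 = (-38.19, -11.21)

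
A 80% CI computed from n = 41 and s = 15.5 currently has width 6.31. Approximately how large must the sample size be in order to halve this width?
n ≈ 164

CI width ∝ 1/√n
To reduce width by factor 2, need √n to grow by 2 → need 2² = 4 times as many samples.

Current: n = 41, width = 6.31
New: n = 164, width ≈ 3.12

Width reduced by factor of 6.31/3.12 = 2.02.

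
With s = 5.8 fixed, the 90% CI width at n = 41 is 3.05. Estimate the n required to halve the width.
n ≈ 164

CI width ∝ 1/√n
To reduce width by factor 2, need √n to grow by 2 → need 2² = 4 times as many samples.

Current: n = 41, width = 3.05
New: n = 164, width ≈ 1.50

Width reduced by factor of 3.05/1.50 = 2.03.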